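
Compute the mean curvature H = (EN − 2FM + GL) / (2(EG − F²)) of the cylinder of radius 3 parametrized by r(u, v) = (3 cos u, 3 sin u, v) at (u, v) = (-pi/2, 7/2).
H = -1/6

With E = 9, F = 0, G = 1, L = -3, M = 0, N = 0, assemble
  H = (EN − 2FM + GL) / (2(EG − F²)) = -1/6.
At (u, v) = (-pi/2, 7/2): H = -1/6.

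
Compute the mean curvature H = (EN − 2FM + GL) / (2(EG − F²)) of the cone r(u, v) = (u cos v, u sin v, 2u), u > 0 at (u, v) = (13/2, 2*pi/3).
H = 2*sqrt(5)/65

With E = 5, F = 0, G = u^2, L = 0, M = 0, N = 2*sqrt(5)*u^2/(5*Abs(u)), assemble
  H = (EN − 2FM + GL) / (2(EG − F²)) = sqrt(5)/(5*Abs(u)).
At (u, v) = (13/2, 2*pi/3): H = 2*sqrt(5)/65.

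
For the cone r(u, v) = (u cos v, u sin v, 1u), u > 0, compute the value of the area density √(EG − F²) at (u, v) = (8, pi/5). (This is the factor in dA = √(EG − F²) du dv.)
√(EG − F²)|_{(8, pi/5)} = 8*sqrt(2)

E = 2, F = 0, G = u^2, so EG − F² = 2*u^2. Taking the positive square root: √(EG − F²) = sqrt(2)*Abs(u). At (u, v) = (8, pi/5): 8*sqrt(2).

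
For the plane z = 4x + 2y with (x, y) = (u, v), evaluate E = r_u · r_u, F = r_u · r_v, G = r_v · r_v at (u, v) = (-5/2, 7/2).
E = 17;  F = 8;  G = 5

Partials: r_u = (1, 0, 4), r_v = (0, 1, 2). As functions of (u, v):
  E = r_u · r_u = 17,
  F = r_u · r_v = 8,
  G = r_v · r_v = 5.
Evaluating at (u, v) = (-5/2, 7/2): E = 17, F = 8, G = 5.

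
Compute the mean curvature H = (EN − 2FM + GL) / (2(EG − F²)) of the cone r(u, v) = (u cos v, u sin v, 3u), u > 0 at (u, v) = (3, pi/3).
H = sqrt(10)/20

With E = 10, F = 0, G = u^2, L = 0, M = 0, N = 3*sqrt(10)*u^2/(10*Abs(u)), assemble
  H = (EN − 2FM + GL) / (2(EG − F²)) = 3*sqrt(10)/(20*Abs(u)).
At (u, v) = (3, pi/3): H = sqrt(10)/20.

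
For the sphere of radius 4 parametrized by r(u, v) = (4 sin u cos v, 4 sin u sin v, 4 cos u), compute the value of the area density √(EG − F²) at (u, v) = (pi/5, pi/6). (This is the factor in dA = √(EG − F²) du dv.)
√(EG − F²)|_{(pi/5, pi/6)} = 4*sqrt(10 - 2*sqrt(5))

E = 16, F = 0, G = 16*sin(u)^2, so EG − F² = 256*sin(u)^2. Taking the positive square root: √(EG − F²) = 16*Abs(sin(u)). At (u, v) = (pi/5, pi/6): 4*sqrt(10 - 2*sqrt(5)).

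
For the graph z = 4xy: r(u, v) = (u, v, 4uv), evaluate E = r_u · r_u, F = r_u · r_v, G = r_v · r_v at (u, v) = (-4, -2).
E = 65;  F = 128;  G = 257

Partials: r_u = (1, 0, 4*v), r_v = (0, 1, 4*u). As functions of (u, v):
  E = r_u · r_u = 16*v^2 + 1,
  F = r_u · r_v = 16*u*v,
  G = r_v · r_v = 16*u^2 + 1.
Evaluating at (u, v) = (-4, -2): E = 65, F = 128, G = 257.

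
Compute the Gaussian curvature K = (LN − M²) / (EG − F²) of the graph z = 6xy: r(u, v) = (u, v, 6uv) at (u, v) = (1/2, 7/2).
K = -36/203401

Coefficients of the first fundamental form: E = 36*v^2 + 1, F = 36*u*v, G = 36*u^2 + 1.
Coefficients of the second fundamental form: L = 0, M = 6/sqrt(36*u^2 + 36*v^2 + 1), N = 0.
Assemble K = (LN − M²)/(EG − F²) = -36/(1296*u^4 + 2592*u^2*v^2 + 72*u^2 + 1296*v^4 + 72*v^2 + 1). At (u, v) = (1/2, 7/2): K = -36/203401.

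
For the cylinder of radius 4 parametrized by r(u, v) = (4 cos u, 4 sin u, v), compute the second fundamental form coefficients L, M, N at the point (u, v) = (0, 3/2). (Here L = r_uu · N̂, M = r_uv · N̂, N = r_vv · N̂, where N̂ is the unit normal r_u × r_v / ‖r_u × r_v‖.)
L = -4;  M = 0;  N = 0

Compute the unit normal N̂(u, v) = (cos(u), sin(u), 0), and the second partials r_uu, r_uv, r_vv. Take dot products:
  L(u, v) = r_uu · N̂ = -4,
  M(u, v) = r_uv · N̂ = 0,
  N(u, v) = r_vv · N̂ = 0.
Evaluating at (u, v) = (0, 3/2):
  L = -4, M = 0, N = 0.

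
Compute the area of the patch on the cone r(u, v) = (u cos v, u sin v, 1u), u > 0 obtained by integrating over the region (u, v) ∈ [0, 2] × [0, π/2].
Area = sqrt(2)*pi

Area = ∫∫ √(EG − F²) du dv with √(EG − F²) = sqrt(2)*Abs(u). Integrating over [0, 2] × [0, π/2] gives sqrt(2)*pi.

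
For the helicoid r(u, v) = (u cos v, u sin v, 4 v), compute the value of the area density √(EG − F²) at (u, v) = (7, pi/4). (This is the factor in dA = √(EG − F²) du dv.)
√(EG − F²)|_{(7, pi/4)} = sqrt(65)

E = 1, F = 0, G = u^2 + 16, so EG − F² = u^2 + 16. Taking the positive square root: √(EG − F²) = sqrt(u^2 + 16). At (u, v) = (7, pi/4): sqrt(65).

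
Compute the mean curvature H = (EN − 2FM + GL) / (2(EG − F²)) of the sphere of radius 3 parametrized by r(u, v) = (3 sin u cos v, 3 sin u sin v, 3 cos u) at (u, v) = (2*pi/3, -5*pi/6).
H = -1/3

With E = 9, F = 0, G = 9*sin(u)^2, L = -3*sin(u)/Abs(sin(u)), M = 0, N = -3*sin(u)^3/Abs(sin(u)), assemble
  H = (EN − 2FM + GL) / (2(EG − F²)) = -sin(u)/(3*Abs(sin(u))).
At (u, v) = (2*pi/3, -5*pi/6): H = -1/3.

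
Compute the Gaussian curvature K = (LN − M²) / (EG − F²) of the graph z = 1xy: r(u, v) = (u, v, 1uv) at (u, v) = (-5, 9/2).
K = -16/34225

Coefficients of the first fundamental form: E = v^2 + 1, F = u*v, G = u^2 + 1.
Coefficients of the second fundamental form: L = 0, M = 1/sqrt(u^2 + v^2 + 1), N = 0.
Assemble K = (LN − M²)/(EG − F²) = 1/((u^2*v^2 - (u^2 + 1)*(v^2 + 1))*(u^2 + v^2 + 1)). At (u, v) = (-5, 9/2): K = -16/34225.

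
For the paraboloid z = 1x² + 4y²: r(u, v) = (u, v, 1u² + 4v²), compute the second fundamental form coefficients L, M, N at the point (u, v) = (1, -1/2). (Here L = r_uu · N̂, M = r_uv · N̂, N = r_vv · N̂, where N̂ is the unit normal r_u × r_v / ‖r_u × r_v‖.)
L = 2*sqrt(21)/21;  M = 0;  N = 8*sqrt(21)/21

Compute the unit normal N̂(u, v) = (-2*u/sqrt(4*u^2 + 64*v^2 + 1), -8*v/sqrt(4*u^2 + 64*v^2 + 1), 1/sqrt(4*u^2 + 64*v^2 + 1)), and the second partials r_uu, r_uv, r_vv. Take dot products:
  L(u, v) = r_uu · N̂ = 2/sqrt(4*u^2 + 64*v^2 + 1),
  M(u, v) = r_uv · N̂ = 0,
  N(u, v) = r_vv · N̂ = 8/sqrt(4*u^2 + 64*v^2 + 1).
Evaluating at (u, v) = (1, -1/2):
  L = 2*sqrt(21)/21, M = 0, N = 8*sqrt(21)/21.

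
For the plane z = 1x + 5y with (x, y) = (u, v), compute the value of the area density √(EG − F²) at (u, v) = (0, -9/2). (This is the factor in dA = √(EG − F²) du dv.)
√(EG − F²)|_{(0, -9/2)} = 3*sqrt(3)

E = 2, F = 5, G = 26, so EG − F² = 27. Taking the positive square root: √(EG − F²) = 3*sqrt(3). At (u, v) = (0, -9/2): 3*sqrt(3).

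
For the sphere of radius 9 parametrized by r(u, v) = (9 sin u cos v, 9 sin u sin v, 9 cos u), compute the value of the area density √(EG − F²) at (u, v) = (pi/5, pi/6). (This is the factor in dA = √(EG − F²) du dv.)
√(EG − F²)|_{(pi/5, pi/6)} = 81*sqrt(10 - 2*sqrt(5))/4

E = 81, F = 0, G = 81*sin(u)^2, so EG − F² = 6561*sin(u)^2. Taking the positive square root: √(EG − F²) = 81*Abs(sin(u)). At (u, v) = (pi/5, pi/6): 81*sqrt(10 - 2*sqrt(5))/4.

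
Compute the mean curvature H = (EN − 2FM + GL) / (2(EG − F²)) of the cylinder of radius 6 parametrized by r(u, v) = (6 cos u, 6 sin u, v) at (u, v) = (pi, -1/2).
H = -1/12

With E = 36, F = 0, G = 1, L = -6, M = 0, N = 0, assemble
  H = (EN − 2FM + GL) / (2(EG − F²)) = -1/12.
At (u, v) = (pi, -1/2): H = -1/12.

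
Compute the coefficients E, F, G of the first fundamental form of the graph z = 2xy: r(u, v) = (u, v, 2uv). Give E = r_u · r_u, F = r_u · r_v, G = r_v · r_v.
E = 4*v^2 + 1;  F = 4*u*v;  G = 4*u^2 + 1

Compute partials: r_u = (1, 0, 2*v), r_v = (0, 1, 2*u). Then
  E = r_u · r_u = 4*v^2 + 1,
  F = r_u · r_v = 4*u*v,
  G = r_v · r_v = 4*u^2 + 1.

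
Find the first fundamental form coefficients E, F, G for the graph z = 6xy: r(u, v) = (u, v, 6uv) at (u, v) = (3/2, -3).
E = 325;  F = -162;  G = 82

Partials: r_u = (1, 0, 6*v), r_v = (0, 1, 6*u). As functions of (u, v):
  E = r_u · r_u = 36*v^2 + 1,
  F = r_u · r_v = 36*u*v,
  G = r_v · r_v = 36*u^2 + 1.
Evaluating at (u, v) = (3/2, -3): E = 325, F = -162, G = 82.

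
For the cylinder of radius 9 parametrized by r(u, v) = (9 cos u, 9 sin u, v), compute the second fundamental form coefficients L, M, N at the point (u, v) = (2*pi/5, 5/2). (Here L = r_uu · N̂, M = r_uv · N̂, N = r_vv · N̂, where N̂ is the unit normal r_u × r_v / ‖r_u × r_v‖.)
L = -9;  M = 0;  N = 0

Compute the unit normal N̂(u, v) = (cos(u), sin(u), 0), and the second partials r_uu, r_uv, r_vv. Take dot products:
  L(u, v) = r_uu · N̂ = -9,
  M(u, v) = r_uv · N̂ = 0,
  N(u, v) = r_vv · N̂ = 0.
Evaluating at (u, v) = (2*pi/5, 5/2):
  L = -9, M = 0, N = 0.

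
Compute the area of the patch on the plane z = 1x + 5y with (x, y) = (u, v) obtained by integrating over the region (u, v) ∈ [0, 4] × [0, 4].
Area = 48*sqrt(3)

Area = ∫∫ √(EG − F²) du dv with √(EG − F²) = 3*sqrt(3). Integrating over [0, 4] × [0, 4] gives 48*sqrt(3).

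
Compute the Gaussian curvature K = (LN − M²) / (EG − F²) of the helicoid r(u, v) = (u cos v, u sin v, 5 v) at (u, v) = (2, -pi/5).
K = -25/841

Coefficients of the first fundamental form: E = 1, F = 0, G = u^2 + 25.
Coefficients of the second fundamental form: L = 0, M = -5/sqrt(u^2 + 25), N = 0.
Assemble K = (LN − M²)/(EG − F²) = -25/(u^2 + 25)^2. At (u, v) = (2, -pi/5): K = -25/841.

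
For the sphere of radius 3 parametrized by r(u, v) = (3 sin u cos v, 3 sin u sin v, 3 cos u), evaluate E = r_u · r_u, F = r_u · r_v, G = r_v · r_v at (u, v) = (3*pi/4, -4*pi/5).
E = 9;  F = 0;  G = 9/2

Partials: r_u = (3*cos(u)*cos(v), 3*sin(v)*cos(u), -3*sin(u)), r_v = (-3*sin(u)*sin(v), 3*sin(u)*cos(v), 0). As functions of (u, v):
  E = r_u · r_u = 9,
  F = r_u · r_v = 0,
  G = r_v · r_v = 9*sin(u)^2.
Evaluating at (u, v) = (3*pi/4, -4*pi/5): E = 9, F = 0, G = 9/2.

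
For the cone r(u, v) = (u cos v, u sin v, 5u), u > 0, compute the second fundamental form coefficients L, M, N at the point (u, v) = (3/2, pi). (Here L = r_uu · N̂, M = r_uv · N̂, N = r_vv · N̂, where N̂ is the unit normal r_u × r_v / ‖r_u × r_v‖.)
L = 0;  M = 0;  N = 15*sqrt(26)/52

Compute the unit normal N̂(u, v) = (-5*sqrt(26)*u*cos(v)/(26*Abs(u)), -5*sqrt(26)*u*sin(v)/(26*Abs(u)), sqrt(26)*u/(26*Abs(u))), and the second partials r_uu, r_uv, r_vv. Take dot products:
  L(u, v) = r_uu · N̂ = 0,
  M(u, v) = r_uv · N̂ = 0,
  N(u, v) = r_vv · N̂ = 5*sqrt(26)*u^2/(26*Abs(u)).
Evaluating at (u, v) = (3/2, pi):
  L = 0, M = 0, N = 15*sqrt(26)/52.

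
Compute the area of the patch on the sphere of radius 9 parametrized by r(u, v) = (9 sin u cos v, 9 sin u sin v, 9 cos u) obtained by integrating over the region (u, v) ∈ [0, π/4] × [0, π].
Area = 81*pi*(2 - sqrt(2))/2

Area = ∫∫ √(EG − F²) du dv with √(EG − F²) = 81*Abs(sin(u)). Integrating over [0, π/4] × [0, π] gives 81*pi*(2 - sqrt(2))/2.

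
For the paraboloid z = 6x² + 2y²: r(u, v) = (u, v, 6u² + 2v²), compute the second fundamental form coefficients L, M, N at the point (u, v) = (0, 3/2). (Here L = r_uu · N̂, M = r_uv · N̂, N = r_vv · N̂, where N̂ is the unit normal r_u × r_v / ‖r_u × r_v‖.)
L = 12*sqrt(37)/37;  M = 0;  N = 4*sqrt(37)/37

Compute the unit normal N̂(u, v) = (-12*u/sqrt(144*u^2 + 16*v^2 + 1), -4*v/sqrt(144*u^2 + 16*v^2 + 1), 1/sqrt(144*u^2 + 16*v^2 + 1)), and the second partials r_uu, r_uv, r_vv. Take dot products:
  L(u, v) = r_uu · N̂ = 12/sqrt(144*u^2 + 16*v^2 + 1),
  M(u, v) = r_uv · N̂ = 0,
  N(u, v) = r_vv · N̂ = 4/sqrt(144*u^2 + 16*v^2 + 1).
Evaluating at (u, v) = (0, 3/2):
  L = 12*sqrt(37)/37, M = 0, N = 4*sqrt(37)/37.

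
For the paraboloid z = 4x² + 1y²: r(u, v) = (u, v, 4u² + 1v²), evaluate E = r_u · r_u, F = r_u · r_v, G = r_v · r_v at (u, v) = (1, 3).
E = 65;  F = 48;  G = 37

Partials: r_u = (1, 0, 8*u), r_v = (0, 1, 2*v). As functions of (u, v):
  E = r_u · r_u = 64*u^2 + 1,
  F = r_u · r_v = 16*u*v,
  G = r_v · r_v = 4*v^2 + 1.
Evaluating at (u, v) = (1, 3): E = 65, F = 48, G = 37.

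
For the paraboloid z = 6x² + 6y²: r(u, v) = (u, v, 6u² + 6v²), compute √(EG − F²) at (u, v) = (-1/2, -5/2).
√(EG − F²)|_{(-1/2, -5/2)} = sqrt(937)

E = 144*u^2 + 1, F = 144*u*v, G = 144*v^2 + 1; EG − F² = 144*u^2 + 144*v^2 + 1; √(EG − F²) = sqrt(144*u^2 + 144*v^2 + 1). At the given point: sqrt(937).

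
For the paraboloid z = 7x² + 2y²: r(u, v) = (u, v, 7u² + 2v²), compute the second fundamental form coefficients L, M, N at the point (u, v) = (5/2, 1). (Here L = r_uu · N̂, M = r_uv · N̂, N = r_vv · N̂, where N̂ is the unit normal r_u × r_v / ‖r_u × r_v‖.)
L = 7*sqrt(138)/207;  M = 0;  N = 2*sqrt(138)/207

Compute the unit normal N̂(u, v) = (-14*u/sqrt(196*u^2 + 16*v^2 + 1), -4*v/sqrt(196*u^2 + 16*v^2 + 1), 1/sqrt(196*u^2 + 16*v^2 + 1)), and the second partials r_uu, r_uv, r_vv. Take dot products:
  L(u, v) = r_uu · N̂ = 14/sqrt(196*u^2 + 16*v^2 + 1),
  M(u, v) = r_uv · N̂ = 0,
  N(u, v) = r_vv · N̂ = 4/sqrt(196*u^2 + 16*v^2 + 1).
Evaluating at (u, v) = (5/2, 1):
  L = 7*sqrt(138)/207, M = 0, N = 2*sqrt(138)/207.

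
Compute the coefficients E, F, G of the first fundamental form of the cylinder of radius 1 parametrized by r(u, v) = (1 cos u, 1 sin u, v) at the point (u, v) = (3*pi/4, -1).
E = 1;  F = 0;  G = 1

Partials: r_u = (-sin(u), cos(u), 0), r_v = (0, 0, 1). As functions of (u, v):
  E = r_u · r_u = 1,
  F = r_u · r_v = 0,
  G = r_v · r_v = 1.
Evaluating at (u, v) = (3*pi/4, -1): E = 1, F = 0, G = 1.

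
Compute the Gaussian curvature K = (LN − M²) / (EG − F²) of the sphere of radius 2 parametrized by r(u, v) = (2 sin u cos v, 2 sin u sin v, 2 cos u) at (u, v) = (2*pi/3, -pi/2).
K = 1/4

Coefficients of the first fundamental form: E = 4, F = 0, G = 4*sin(u)^2.
Coefficients of the second fundamental form: L = -2*sin(u)/Abs(sin(u)), M = 0, N = -2*sin(u)^3/Abs(sin(u)).
Assemble K = (LN − M²)/(EG − F²) = 1/4. At (u, v) = (2*pi/3, -pi/2): K = 1/4.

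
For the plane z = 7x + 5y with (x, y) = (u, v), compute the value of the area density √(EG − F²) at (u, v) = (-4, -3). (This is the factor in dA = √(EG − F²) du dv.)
√(EG − F²)|_{(-4, -3)} = 5*sqrt(3)

E = 50, F = 35, G = 26, so EG − F² = 75. Taking the positive square root: √(EG − F²) = 5*sqrt(3). At (u, v) = (-4, -3): 5*sqrt(3).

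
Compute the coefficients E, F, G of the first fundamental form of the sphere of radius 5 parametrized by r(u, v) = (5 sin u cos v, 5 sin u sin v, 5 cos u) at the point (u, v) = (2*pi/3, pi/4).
E = 25;  F = 0;  G = 75/4

Partials: r_u = (5*cos(u)*cos(v), 5*sin(v)*cos(u), -5*sin(u)), r_v = (-5*sin(u)*sin(v), 5*sin(u)*cos(v), 0). As functions of (u, v):
  E = r_u · r_u = 25,
  F = r_u · r_v = 0,
  G = r_v · r_v = 25*sin(u)^2.
Evaluating at (u, v) = (2*pi/3, pi/4): E = 25, F = 0, G = 75/4.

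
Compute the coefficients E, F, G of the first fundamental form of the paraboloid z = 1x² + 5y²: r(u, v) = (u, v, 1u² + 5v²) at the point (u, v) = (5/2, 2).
E = 26;  F = 100;  G = 401

Partials: r_u = (1, 0, 2*u), r_v = (0, 1, 10*v). As functions of (u, v):
  E = r_u · r_u = 4*u^2 + 1,
  F = r_u · r_v = 20*u*v,
  G = r_v · r_v = 100*v^2 + 1.
Evaluating at (u, v) = (5/2, 2): E = 26, F = 100, G = 401.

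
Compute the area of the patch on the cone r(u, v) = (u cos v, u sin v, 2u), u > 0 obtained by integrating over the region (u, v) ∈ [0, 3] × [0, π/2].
Area = 9*sqrt(5)*pi/4

Area = ∫∫ √(EG − F²) du dv with √(EG − F²) = sqrt(5)*Abs(u). Integrating over [0, 3] × [0, π/2] gives 9*sqrt(5)*pi/4.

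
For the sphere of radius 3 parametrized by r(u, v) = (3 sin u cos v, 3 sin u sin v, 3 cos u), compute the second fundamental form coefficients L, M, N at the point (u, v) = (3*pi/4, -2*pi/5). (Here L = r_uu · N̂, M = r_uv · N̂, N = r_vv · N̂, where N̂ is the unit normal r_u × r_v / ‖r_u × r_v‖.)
L = -3;  M = 0;  N = -3/2

Compute the unit normal N̂(u, v) = (sin(u)^2*cos(v)/Abs(sin(u)), sin(u)^2*sin(v)/Abs(sin(u)), sin(2*u)/(2*Abs(sin(u)))), and the second partials r_uu, r_uv, r_vv. Take dot products:
  L(u, v) = r_uu · N̂ = -3*sin(u)/Abs(sin(u)),
  M(u, v) = r_uv · N̂ = 0,
  N(u, v) = r_vv · N̂ = -3*sin(u)^3/Abs(sin(u)).
Evaluating at (u, v) = (3*pi/4, -2*pi/5):
  L = -3, M = 0, N = -3/2.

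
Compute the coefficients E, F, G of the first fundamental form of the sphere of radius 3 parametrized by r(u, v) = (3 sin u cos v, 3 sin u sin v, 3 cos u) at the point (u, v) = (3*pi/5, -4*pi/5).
E = 9;  F = 0;  G = 9*sqrt(5)/8 + 45/8

Partials: r_u = (3*cos(u)*cos(v), 3*sin(v)*cos(u), -3*sin(u)), r_v = (-3*sin(u)*sin(v), 3*sin(u)*cos(v), 0). As functions of (u, v):
  E = r_u · r_u = 9,
  F = r_u · r_v = 0,
  G = r_v · r_v = 9*sin(u)^2.
Evaluating at (u, v) = (3*pi/5, -4*pi/5): E = 9, F = 0, G = 9*sqrt(5)/8 + 45/8.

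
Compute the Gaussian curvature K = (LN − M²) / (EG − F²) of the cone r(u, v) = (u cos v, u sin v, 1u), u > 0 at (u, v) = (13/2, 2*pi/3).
K = 0

Coefficients of the first fundamental form: E = 2, F = 0, G = u^2.
Coefficients of the second fundamental form: L = 0, M = 0, N = sqrt(2)*u^2/(2*Abs(u)).
Assemble K = (LN − M²)/(EG − F²) = 0. At (u, v) = (13/2, 2*pi/3): K = 0.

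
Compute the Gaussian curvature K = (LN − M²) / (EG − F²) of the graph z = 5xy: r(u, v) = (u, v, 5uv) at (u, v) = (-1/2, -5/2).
K = -100/106929

Coefficients of the first fundamental form: E = 25*v^2 + 1, F = 25*u*v, G = 25*u^2 + 1.
Coefficients of the second fundamental form: L = 0, M = 5/sqrt(25*u^2 + 25*v^2 + 1), N = 0.
Assemble K = (LN − M²)/(EG − F²) = -25/(625*u^4 + 1250*u^2*v^2 + 50*u^2 + 625*v^4 + 50*v^2 + 1). At (u, v) = (-1/2, -5/2): K = -100/106929.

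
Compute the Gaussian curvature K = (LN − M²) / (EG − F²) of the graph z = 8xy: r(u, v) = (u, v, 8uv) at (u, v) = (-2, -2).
K = -64/263169

Coefficients of the first fundamental form: E = 64*v^2 + 1, F = 64*u*v, G = 64*u^2 + 1.
Coefficients of the second fundamental form: L = 0, M = 8/sqrt(64*u^2 + 64*v^2 + 1), N = 0.
Assemble K = (LN − M²)/(EG − F²) = -64/(4096*u^4 + 8192*u^2*v^2 + 128*u^2 + 4096*v^4 + 128*v^2 + 1). At (u, v) = (-2, -2): K = -64/263169.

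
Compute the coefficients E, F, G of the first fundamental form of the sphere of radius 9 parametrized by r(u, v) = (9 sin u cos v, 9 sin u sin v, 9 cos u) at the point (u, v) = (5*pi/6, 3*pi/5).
E = 81;  F = 0;  G = 81/4

Partials: r_u = (9*cos(u)*cos(v), 9*sin(v)*cos(u), -9*sin(u)), r_v = (-9*sin(u)*sin(v), 9*sin(u)*cos(v), 0). As functions of (u, v):
  E = r_u · r_u = 81,
  F = r_u · r_v = 0,
  G = r_v · r_v = 81*sin(u)^2.
Evaluating at (u, v) = (5*pi/6, 3*pi/5): E = 81, F = 0, G = 81/4.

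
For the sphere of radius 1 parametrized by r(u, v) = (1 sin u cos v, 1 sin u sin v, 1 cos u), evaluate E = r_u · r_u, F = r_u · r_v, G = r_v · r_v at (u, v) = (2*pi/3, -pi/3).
E = 1;  F = 0;  G = 3/4

Partials: r_u = (cos(u)*cos(v), sin(v)*cos(u), -sin(u)), r_v = (-sin(u)*sin(v), sin(u)*cos(v), 0). As functions of (u, v):
  E = r_u · r_u = 1,
  F = r_u · r_v = 0,
  G = r_v · r_v = sin(u)^2.
Evaluating at (u, v) = (2*pi/3, -pi/3): E = 1, F = 0, G = 3/4.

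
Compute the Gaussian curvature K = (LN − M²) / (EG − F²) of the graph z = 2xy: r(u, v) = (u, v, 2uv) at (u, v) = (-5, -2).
K = -4/13689

Coefficients of the first fundamental form: E = 4*v^2 + 1, F = 4*u*v, G = 4*u^2 + 1.
Coefficients of the second fundamental form: L = 0, M = 2/sqrt(4*u^2 + 4*v^2 + 1), N = 0.
Assemble K = (LN − M²)/(EG − F²) = -4/(16*u^4 + 32*u^2*v^2 + 8*u^2 + 16*v^4 + 8*v^2 + 1). At (u, v) = (-5, -2): K = -4/13689.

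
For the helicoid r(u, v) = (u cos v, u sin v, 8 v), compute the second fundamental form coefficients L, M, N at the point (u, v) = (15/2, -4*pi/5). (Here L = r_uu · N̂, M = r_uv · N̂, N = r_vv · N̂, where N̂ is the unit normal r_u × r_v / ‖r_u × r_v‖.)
L = 0;  M = -16*sqrt(481)/481;  N = 0

Compute the unit normal N̂(u, v) = (8*sin(v)/sqrt(u^2 + 64), -8*cos(v)/sqrt(u^2 + 64), u/sqrt(u^2 + 64)), and the second partials r_uu, r_uv, r_vv. Take dot products:
  L(u, v) = r_uu · N̂ = 0,
  M(u, v) = r_uv · N̂ = -8/sqrt(u^2 + 64),
  N(u, v) = r_vv · N̂ = 0.
Evaluating at (u, v) = (15/2, -4*pi/5):
  L = 0, M = -16*sqrt(481)/481, N = 0.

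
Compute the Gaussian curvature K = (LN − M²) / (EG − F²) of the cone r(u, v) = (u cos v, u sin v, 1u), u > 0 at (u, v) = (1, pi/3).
K = 0

Coefficients of the first fundamental form: E = 2, F = 0, G = u^2.
Coefficients of the second fundamental form: L = 0, M = 0, N = sqrt(2)*u^2/(2*Abs(u)).
Assemble K = (LN − M²)/(EG − F²) = 0. At (u, v) = (1, pi/3): K = 0.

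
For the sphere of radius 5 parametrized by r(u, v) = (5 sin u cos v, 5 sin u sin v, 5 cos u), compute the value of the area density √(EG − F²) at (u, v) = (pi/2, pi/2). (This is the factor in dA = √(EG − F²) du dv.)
√(EG − F²)|_{(pi/2, pi/2)} = 25

E = 25, F = 0, G = 25*sin(u)^2, so EG − F² = 625*sin(u)^2. Taking the positive square root: √(EG − F²) = 25*Abs(sin(u)). At (u, v) = (pi/2, pi/2): 25.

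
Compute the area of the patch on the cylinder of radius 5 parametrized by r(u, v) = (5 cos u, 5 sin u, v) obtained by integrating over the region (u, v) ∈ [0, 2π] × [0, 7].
Area = 70*pi

Area = ∫∫ √(EG − F²) du dv with √(EG − F²) = 5. Integrating over [0, 2π] × [0, 7] gives 70*pi.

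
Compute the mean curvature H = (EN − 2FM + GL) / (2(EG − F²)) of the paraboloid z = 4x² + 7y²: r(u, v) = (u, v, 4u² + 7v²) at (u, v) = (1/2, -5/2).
H = 5023*sqrt(138)/514188

With E = 64*u^2 + 1, F = 112*u*v, G = 196*v^2 + 1, L = 8/sqrt(64*u^2 + 196*v^2 + 1), M = 0, N = 14/sqrt(64*u^2 + 196*v^2 + 1), assemble
  H = (EN − 2FM + GL) / (2(EG − F²)) = (448*u^2 + 784*v^2 + 11)/(64*u^2 + 196*v^2 + 1)^(3/2).
At (u, v) = (1/2, -5/2): H = 5023*sqrt(138)/514188.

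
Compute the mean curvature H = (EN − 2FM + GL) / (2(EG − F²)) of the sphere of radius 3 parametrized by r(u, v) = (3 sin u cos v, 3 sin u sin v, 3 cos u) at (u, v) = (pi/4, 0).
H = -1/3

With E = 9, F = 0, G = 9*sin(u)^2, L = -3*sin(u)/Abs(sin(u)), M = 0, N = -3*sin(u)^3/Abs(sin(u)), assemble
  H = (EN − 2FM + GL) / (2(EG − F²)) = -sin(u)/(3*Abs(sin(u))).
At (u, v) = (pi/4, 0): H = -1/3.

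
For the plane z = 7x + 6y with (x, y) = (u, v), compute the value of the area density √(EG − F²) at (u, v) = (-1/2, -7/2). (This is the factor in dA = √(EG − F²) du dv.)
√(EG − F²)|_{(-1/2, -7/2)} = sqrt(86)

E = 50, F = 42, G = 37, so EG − F² = 86. Taking the positive square root: √(EG − F²) = sqrt(86). At (u, v) = (-1/2, -7/2): sqrt(86).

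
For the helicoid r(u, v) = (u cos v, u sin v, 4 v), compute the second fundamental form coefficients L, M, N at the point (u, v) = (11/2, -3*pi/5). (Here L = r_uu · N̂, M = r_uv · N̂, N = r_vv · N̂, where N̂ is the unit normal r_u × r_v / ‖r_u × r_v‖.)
L = 0;  M = -8*sqrt(185)/185;  N = 0

Compute the unit normal N̂(u, v) = (4*sin(v)/sqrt(u^2 + 16), -4*cos(v)/sqrt(u^2 + 16), u/sqrt(u^2 + 16)), and the second partials r_uu, r_uv, r_vv. Take dot products:
  L(u, v) = r_uu · N̂ = 0,
  M(u, v) = r_uv · N̂ = -4/sqrt(u^2 + 16),
  N(u, v) = r_vv · N̂ = 0.
Evaluating at (u, v) = (11/2, -3*pi/5):
  L = 0, M = -8*sqrt(185)/185, N = 0.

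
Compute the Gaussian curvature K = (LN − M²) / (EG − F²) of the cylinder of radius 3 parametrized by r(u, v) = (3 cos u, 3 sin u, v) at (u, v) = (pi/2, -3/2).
K = 0

Coefficients of the first fundamental form: E = 9, F = 0, G = 1.
Coefficients of the second fundamental form: L = -3, M = 0, N = 0.
Assemble K = (LN − M²)/(EG − F²) = 0. At (u, v) = (pi/2, -3/2): K = 0.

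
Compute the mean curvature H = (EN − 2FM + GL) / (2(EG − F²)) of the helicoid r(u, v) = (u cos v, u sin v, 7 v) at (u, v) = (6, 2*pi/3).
H = 0

With E = 1, F = 0, G = u^2 + 49, L = 0, M = -7/sqrt(u^2 + 49), N = 0, assemble
  H = (EN − 2FM + GL) / (2(EG − F²)) = 0.
At (u, v) = (6, 2*pi/3): H = 0.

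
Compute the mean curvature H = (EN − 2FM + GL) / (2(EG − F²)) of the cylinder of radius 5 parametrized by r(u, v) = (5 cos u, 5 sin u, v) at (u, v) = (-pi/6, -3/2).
H = -1/10

With E = 25, F = 0, G = 1, L = -5, M = 0, N = 0, assemble
  H = (EN − 2FM + GL) / (2(EG − F²)) = -1/10.
At (u, v) = (-pi/6, -3/2): H = -1/10.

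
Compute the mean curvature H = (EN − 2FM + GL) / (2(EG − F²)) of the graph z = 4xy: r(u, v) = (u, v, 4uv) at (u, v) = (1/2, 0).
H = 0

With E = 16*v^2 + 1, F = 16*u*v, G = 16*u^2 + 1, L = 0, M = 4/sqrt(16*u^2 + 16*v^2 + 1), N = 0, assemble
  H = (EN − 2FM + GL) / (2(EG − F²)) = -64*u*v/(16*u^2 + 16*v^2 + 1)^(3/2).
At (u, v) = (1/2, 0): H = 0.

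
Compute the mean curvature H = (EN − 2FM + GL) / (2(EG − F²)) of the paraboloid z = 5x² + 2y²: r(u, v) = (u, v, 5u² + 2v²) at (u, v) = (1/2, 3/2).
H = 237*sqrt(62)/3844

With E = 100*u^2 + 1, F = 40*u*v, G = 16*v^2 + 1, L = 10/sqrt(100*u^2 + 16*v^2 + 1), M = 0, N = 4/sqrt(100*u^2 + 16*v^2 + 1), assemble
  H = (EN − 2FM + GL) / (2(EG − F²)) = (200*u^2 + 80*v^2 + 7)/(100*u^2 + 16*v^2 + 1)^(3/2).
At (u, v) = (1/2, 3/2): H = 237*sqrt(62)/3844.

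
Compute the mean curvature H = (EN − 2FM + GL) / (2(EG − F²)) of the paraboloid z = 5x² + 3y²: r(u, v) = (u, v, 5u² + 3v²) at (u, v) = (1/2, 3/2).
H = 488*sqrt(107)/11449

With E = 100*u^2 + 1, F = 60*u*v, G = 36*v^2 + 1, L = 10/sqrt(100*u^2 + 36*v^2 + 1), M = 0, N = 6/sqrt(100*u^2 + 36*v^2 + 1), assemble
  H = (EN − 2FM + GL) / (2(EG − F²)) = 4*(75*u^2 + 45*v^2 + 2)/(100*u^2 + 36*v^2 + 1)^(3/2).
At (u, v) = (1/2, 3/2): H = 488*sqrt(107)/11449.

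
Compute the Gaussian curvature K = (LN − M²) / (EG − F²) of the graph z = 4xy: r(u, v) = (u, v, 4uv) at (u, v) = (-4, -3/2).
K = -16/85849

Coefficients of the first fundamental form: E = 16*v^2 + 1, F = 16*u*v, G = 16*u^2 + 1.
Coefficients of the second fundamental form: L = 0, M = 4/sqrt(16*u^2 + 16*v^2 + 1), N = 0.
Assemble K = (LN − M²)/(EG − F²) = -16/(256*u^4 + 512*u^2*v^2 + 32*u^2 + 256*v^4 + 32*v^2 + 1). At (u, v) = (-4, -3/2): K = -16/85849.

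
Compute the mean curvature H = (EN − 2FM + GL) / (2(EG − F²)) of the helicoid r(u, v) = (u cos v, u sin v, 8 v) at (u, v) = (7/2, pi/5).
H = 0

With E = 1, F = 0, G = u^2 + 64, L = 0, M = -8/sqrt(u^2 + 64), N = 0, assemble
  H = (EN − 2FM + GL) / (2(EG − F²)) = 0.
At (u, v) = (7/2, pi/5): H = 0.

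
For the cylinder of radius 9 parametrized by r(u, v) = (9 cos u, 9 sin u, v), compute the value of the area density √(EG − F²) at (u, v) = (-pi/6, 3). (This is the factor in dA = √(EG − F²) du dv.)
√(EG − F²)|_{(-pi/6, 3)} = 9

E = 81, F = 0, G = 1, so EG − F² = 81. Taking the positive square root: √(EG − F²) = 9. At (u, v) = (-pi/6, 3): 9.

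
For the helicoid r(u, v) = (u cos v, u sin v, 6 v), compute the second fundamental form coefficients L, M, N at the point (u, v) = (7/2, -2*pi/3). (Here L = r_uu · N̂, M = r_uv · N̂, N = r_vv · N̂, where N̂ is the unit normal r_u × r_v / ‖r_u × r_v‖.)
L = 0;  M = -12*sqrt(193)/193;  N = 0

Compute the unit normal N̂(u, v) = (6*sin(v)/sqrt(u^2 + 36), -6*cos(v)/sqrt(u^2 + 36), u/sqrt(u^2 + 36)), and the second partials r_uu, r_uv, r_vv. Take dot products:
  L(u, v) = r_uu · N̂ = 0,
  M(u, v) = r_uv · N̂ = -6/sqrt(u^2 + 36),
  N(u, v) = r_vv · N̂ = 0.
Evaluating at (u, v) = (7/2, -2*pi/3):
  L = 0, M = -12*sqrt(193)/193, N = 0.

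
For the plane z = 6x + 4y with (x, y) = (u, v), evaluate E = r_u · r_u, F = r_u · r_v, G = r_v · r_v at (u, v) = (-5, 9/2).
E = 37;  F = 24;  G = 17

Partials: r_u = (1, 0, 6), r_v = (0, 1, 4). As functions of (u, v):
  E = r_u · r_u = 37,
  F = r_u · r_v = 24,
  G = r_v · r_v = 17.
Evaluating at (u, v) = (-5, 9/2): E = 37, F = 24, G = 17.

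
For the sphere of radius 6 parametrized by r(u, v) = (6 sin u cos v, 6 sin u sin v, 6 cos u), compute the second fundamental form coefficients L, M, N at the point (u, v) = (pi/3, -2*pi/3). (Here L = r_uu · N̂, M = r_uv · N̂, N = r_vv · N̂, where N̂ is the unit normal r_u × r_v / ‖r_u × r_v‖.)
L = -6;  M = 0;  N = -9/2

Compute the unit normal N̂(u, v) = (sin(u)^2*cos(v)/Abs(sin(u)), sin(u)^2*sin(v)/Abs(sin(u)), sin(2*u)/(2*Abs(sin(u)))), and the second partials r_uu, r_uv, r_vv. Take dot products:
  L(u, v) = r_uu · N̂ = -6*sin(u)/Abs(sin(u)),
  M(u, v) = r_uv · N̂ = 0,
  N(u, v) = r_vv · N̂ = -6*sin(u)^3/Abs(sin(u)).
Evaluating at (u, v) = (pi/3, -2*pi/3):
  L = -6, M = 0, N = -9/2.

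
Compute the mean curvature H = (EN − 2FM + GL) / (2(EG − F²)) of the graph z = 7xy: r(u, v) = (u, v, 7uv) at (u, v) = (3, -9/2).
H = 37044*sqrt(5737)/32913169

With E = 49*v^2 + 1, F = 49*u*v, G = 49*u^2 + 1, L = 0, M = 7/sqrt(49*u^2 + 49*v^2 + 1), N = 0, assemble
  H = (EN − 2FM + GL) / (2(EG − F²)) = -343*u*v/(49*u^2 + 49*v^2 + 1)^(3/2).
At (u, v) = (3, -9/2): H = 37044*sqrt(5737)/32913169.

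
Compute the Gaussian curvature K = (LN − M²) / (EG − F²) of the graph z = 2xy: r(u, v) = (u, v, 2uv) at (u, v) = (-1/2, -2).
K = -1/81

Coefficients of the first fundamental form: E = 4*v^2 + 1, F = 4*u*v, G = 4*u^2 + 1.
Coefficients of the second fundamental form: L = 0, M = 2/sqrt(4*u^2 + 4*v^2 + 1), N = 0.
Assemble K = (LN − M²)/(EG − F²) = -4/(16*u^4 + 32*u^2*v^2 + 8*u^2 + 16*v^4 + 8*v^2 + 1). At (u, v) = (-1/2, -2): K = -1/81.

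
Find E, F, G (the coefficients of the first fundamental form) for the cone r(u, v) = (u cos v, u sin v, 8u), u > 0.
E = 65;  F = 0;  G = u^2

Compute partials: r_u = (cos(v), sin(v), 8), r_v = (-u*sin(v), u*cos(v), 0). Then
  E = r_u · r_u = 65,
  F = r_u · r_v = 0,
  G = r_v · r_v = u^2.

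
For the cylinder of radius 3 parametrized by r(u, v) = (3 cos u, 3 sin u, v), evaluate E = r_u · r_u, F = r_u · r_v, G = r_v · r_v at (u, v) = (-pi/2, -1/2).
E = 9;  F = 0;  G = 1

Partials: r_u = (-3*sin(u), 3*cos(u), 0), r_v = (0, 0, 1). As functions of (u, v):
  E = r_u · r_u = 9,
  F = r_u · r_v = 0,
  G = r_v · r_v = 1.
Evaluating at (u, v) = (-pi/2, -1/2): E = 9, F = 0, G = 1.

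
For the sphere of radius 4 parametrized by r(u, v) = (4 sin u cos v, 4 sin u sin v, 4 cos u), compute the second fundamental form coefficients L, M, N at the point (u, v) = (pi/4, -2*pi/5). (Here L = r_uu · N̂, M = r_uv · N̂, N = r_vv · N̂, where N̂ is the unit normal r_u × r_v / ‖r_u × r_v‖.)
L = -4;  M = 0;  N = -2

Compute the unit normal N̂(u, v) = (sin(u)^2*cos(v)/Abs(sin(u)), sin(u)^2*sin(v)/Abs(sin(u)), sin(2*u)/(2*Abs(sin(u)))), and the second partials r_uu, r_uv, r_vv. Take dot products:
  L(u, v) = r_uu · N̂ = -4*sin(u)/Abs(sin(u)),
  M(u, v) = r_uv · N̂ = 0,
  N(u, v) = r_vv · N̂ = -4*sin(u)^3/Abs(sin(u)).
Evaluating at (u, v) = (pi/4, -2*pi/5):
  L = -4, M = 0, N = -2.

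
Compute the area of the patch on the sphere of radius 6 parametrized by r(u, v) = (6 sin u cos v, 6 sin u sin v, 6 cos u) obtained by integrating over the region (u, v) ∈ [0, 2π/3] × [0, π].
Area = 54*pi

Area = ∫∫ √(EG − F²) du dv with √(EG − F²) = 36*Abs(sin(u)). Integrating over [0, 2π/3] × [0, π] gives 54*pi.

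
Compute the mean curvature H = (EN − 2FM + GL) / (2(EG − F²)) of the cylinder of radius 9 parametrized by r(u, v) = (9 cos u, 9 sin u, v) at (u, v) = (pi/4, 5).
H = -1/18

With E = 81, F = 0, G = 1, L = -9, M = 0, N = 0, assemble
  H = (EN − 2FM + GL) / (2(EG − F²)) = -1/18.
At (u, v) = (pi/4, 5): H = -1/18.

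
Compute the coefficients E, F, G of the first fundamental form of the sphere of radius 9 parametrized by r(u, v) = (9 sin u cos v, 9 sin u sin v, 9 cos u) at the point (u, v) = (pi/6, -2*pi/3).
E = 81;  F = 0;  G = 81/4

Partials: r_u = (9*cos(u)*cos(v), 9*sin(v)*cos(u), -9*sin(u)), r_v = (-9*sin(u)*sin(v), 9*sin(u)*cos(v), 0). As functions of (u, v):
  E = r_u · r_u = 81,
  F = r_u · r_v = 0,
  G = r_v · r_v = 81*sin(u)^2.
Evaluating at (u, v) = (pi/6, -2*pi/3): E = 81, F = 0, G = 81/4.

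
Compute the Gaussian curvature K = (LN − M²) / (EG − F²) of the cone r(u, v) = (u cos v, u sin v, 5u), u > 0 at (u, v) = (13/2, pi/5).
K = 0

Coefficients of the first fundamental form: E = 26, F = 0, G = u^2.
Coefficients of the second fundamental form: L = 0, M = 0, N = 5*sqrt(26)*u^2/(26*Abs(u)).
Assemble K = (LN − M²)/(EG − F²) = 0. At (u, v) = (13/2, pi/5): K = 0.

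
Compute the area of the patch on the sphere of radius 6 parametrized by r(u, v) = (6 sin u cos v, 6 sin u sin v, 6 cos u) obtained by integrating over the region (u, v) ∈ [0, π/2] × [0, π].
Area = 36*pi

Area = ∫∫ √(EG − F²) du dv with √(EG − F²) = 36*Abs(sin(u)). Integrating over [0, π/2] × [0, π] gives 36*pi.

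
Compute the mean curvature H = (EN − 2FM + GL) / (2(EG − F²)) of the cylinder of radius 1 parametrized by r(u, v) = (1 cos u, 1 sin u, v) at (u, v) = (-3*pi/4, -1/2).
H = -1/2

With E = 1, F = 0, G = 1, L = -1, M = 0, N = 0, assemble
  H = (EN − 2FM + GL) / (2(EG − F²)) = -1/2.
At (u, v) = (-3*pi/4, -1/2): H = -1/2.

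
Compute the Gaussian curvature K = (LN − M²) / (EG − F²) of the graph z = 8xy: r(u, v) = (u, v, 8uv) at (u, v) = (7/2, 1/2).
K = -64/641601

Coefficients of the first fundamental form: E = 64*v^2 + 1, F = 64*u*v, G = 64*u^2 + 1.
Coefficients of the second fundamental form: L = 0, M = 8/sqrt(64*u^2 + 64*v^2 + 1), N = 0.
Assemble K = (LN − M²)/(EG − F²) = -64/(4096*u^4 + 8192*u^2*v^2 + 128*u^2 + 4096*v^4 + 128*v^2 + 1). At (u, v) = (7/2, 1/2): K = -64/641601.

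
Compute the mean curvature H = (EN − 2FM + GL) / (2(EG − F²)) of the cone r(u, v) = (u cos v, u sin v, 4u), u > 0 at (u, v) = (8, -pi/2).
H = sqrt(17)/68

With E = 17, F = 0, G = u^2, L = 0, M = 0, N = 4*sqrt(17)*u^2/(17*Abs(u)), assemble
  H = (EN − 2FM + GL) / (2(EG − F²)) = 2*sqrt(17)/(17*Abs(u)).
At (u, v) = (8, -pi/2): H = sqrt(17)/68.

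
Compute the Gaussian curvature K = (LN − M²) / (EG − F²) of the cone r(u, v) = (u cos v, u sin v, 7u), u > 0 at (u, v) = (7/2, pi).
K = 0

Coefficients of the first fundamental form: E = 50, F = 0, G = u^2.
Coefficients of the second fundamental form: L = 0, M = 0, N = 7*sqrt(2)*u^2/(10*Abs(u)).
Assemble K = (LN − M²)/(EG − F²) = 0. At (u, v) = (7/2, pi): K = 0.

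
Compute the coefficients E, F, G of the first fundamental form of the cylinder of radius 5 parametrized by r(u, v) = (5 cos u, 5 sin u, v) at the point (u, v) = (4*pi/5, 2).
E = 25;  F = 0;  G = 1

Partials: r_u = (-5*sin(u), 5*cos(u), 0), r_v = (0, 0, 1). As functions of (u, v):
  E = r_u · r_u = 25,
  F = r_u · r_v = 0,
  G = r_v · r_v = 1.
Evaluating at (u, v) = (4*pi/5, 2): E = 25, F = 0, G = 1.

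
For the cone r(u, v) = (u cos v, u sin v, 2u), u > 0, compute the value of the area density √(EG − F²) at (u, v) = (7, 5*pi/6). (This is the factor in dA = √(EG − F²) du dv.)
√(EG − F²)|_{(7, 5*pi/6)} = 7*sqrt(5)

E = 5, F = 0, G = u^2, so EG − F² = 5*u^2. Taking the positive square root: √(EG − F²) = sqrt(5)*Abs(u). At (u, v) = (7, 5*pi/6): 7*sqrt(5).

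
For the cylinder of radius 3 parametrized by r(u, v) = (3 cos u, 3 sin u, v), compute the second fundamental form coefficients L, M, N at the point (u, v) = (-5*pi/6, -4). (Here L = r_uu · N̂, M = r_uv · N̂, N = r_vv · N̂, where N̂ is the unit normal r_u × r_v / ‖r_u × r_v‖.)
L = -3;  M = 0;  N = 0

Compute the unit normal N̂(u, v) = (cos(u), sin(u), 0), and the second partials r_uu, r_uv, r_vv. Take dot products:
  L(u, v) = r_uu · N̂ = -3,
  M(u, v) = r_uv · N̂ = 0,
  N(u, v) = r_vv · N̂ = 0.
Evaluating at (u, v) = (-5*pi/6, -4):
  L = -3, M = 0, N = 0.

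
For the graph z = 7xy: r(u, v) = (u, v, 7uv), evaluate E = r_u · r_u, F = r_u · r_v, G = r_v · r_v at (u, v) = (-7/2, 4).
E = 785;  F = -686;  G = 2405/4

Partials: r_u = (1, 0, 7*v), r_v = (0, 1, 7*u). As functions of (u, v):
  E = r_u · r_u = 49*v^2 + 1,
  F = r_u · r_v = 49*u*v,
  G = r_v · r_v = 49*u^2 + 1.
Evaluating at (u, v) = (-7/2, 4): E = 785, F = -686, G = 2405/4.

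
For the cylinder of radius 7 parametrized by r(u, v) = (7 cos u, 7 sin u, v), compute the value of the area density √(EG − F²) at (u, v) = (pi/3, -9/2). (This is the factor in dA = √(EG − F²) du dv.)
√(EG − F²)|_{(pi/3, -9/2)} = 7

E = 49, F = 0, G = 1, so EG − F² = 49. Taking the positive square root: √(EG − F²) = 7. At (u, v) = (pi/3, -9/2): 7.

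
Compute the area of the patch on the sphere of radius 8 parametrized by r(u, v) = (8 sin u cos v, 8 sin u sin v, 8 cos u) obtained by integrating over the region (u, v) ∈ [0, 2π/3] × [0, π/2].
Area = 48*pi

Area = ∫∫ √(EG − F²) du dv with √(EG − F²) = 64*Abs(sin(u)). Integrating over [0, 2π/3] × [0, π/2] gives 48*pi.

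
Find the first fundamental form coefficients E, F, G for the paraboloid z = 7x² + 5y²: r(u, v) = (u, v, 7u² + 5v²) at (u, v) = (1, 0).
E = 197;  F = 0;  G = 1

Partials: r_u = (1, 0, 14*u), r_v = (0, 1, 10*v). As functions of (u, v):
  E = r_u · r_u = 196*u^2 + 1,
  F = r_u · r_v = 140*u*v,
  G = r_v · r_v = 100*v^2 + 1.
Evaluating at (u, v) = (1, 0): E = 197, F = 0, G = 1.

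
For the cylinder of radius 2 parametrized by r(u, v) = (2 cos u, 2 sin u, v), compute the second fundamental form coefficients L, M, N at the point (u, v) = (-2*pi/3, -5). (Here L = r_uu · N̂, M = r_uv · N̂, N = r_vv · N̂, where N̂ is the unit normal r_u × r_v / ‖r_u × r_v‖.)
L = -2;  M = 0;  N = 0

Compute the unit normal N̂(u, v) = (cos(u), sin(u), 0), and the second partials r_uu, r_uv, r_vv. Take dot products:
  L(u, v) = r_uu · N̂ = -2,
  M(u, v) = r_uv · N̂ = 0,
  N(u, v) = r_vv · N̂ = 0.
Evaluating at (u, v) = (-2*pi/3, -5):
  L = -2, M = 0, N = 0.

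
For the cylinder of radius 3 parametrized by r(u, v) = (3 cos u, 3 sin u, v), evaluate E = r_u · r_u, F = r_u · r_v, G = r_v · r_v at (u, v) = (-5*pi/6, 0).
E = 9;  F = 0;  G = 1

Partials: r_u = (-3*sin(u), 3*cos(u), 0), r_v = (0, 0, 1). As functions of (u, v):
  E = r_u · r_u = 9,
  F = r_u · r_v = 0,
  G = r_v · r_v = 1.
Evaluating at (u, v) = (-5*pi/6, 0): E = 9, F = 0, G = 1.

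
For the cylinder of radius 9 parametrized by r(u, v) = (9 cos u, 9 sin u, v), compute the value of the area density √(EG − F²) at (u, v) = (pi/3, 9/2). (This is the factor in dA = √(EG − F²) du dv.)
√(EG − F²)|_{(pi/3, 9/2)} = 9

E = 81, F = 0, G = 1, so EG − F² = 81. Taking the positive square root: √(EG − F²) = 9. At (u, v) = (pi/3, 9/2): 9.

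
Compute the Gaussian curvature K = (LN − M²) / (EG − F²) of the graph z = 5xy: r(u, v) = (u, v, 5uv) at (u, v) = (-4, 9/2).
K = -400/13169641

Coefficients of the first fundamental form: E = 25*v^2 + 1, F = 25*u*v, G = 25*u^2 + 1.
Coefficients of the second fundamental form: L = 0, M = 5/sqrt(25*u^2 + 25*v^2 + 1), N = 0.
Assemble K = (LN − M²)/(EG − F²) = -25/(625*u^4 + 1250*u^2*v^2 + 50*u^2 + 625*v^4 + 50*v^2 + 1). At (u, v) = (-4, 9/2): K = -400/13169641.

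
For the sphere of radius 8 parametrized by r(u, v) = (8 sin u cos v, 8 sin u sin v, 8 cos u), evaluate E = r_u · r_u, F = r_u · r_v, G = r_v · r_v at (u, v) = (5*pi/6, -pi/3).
E = 64;  F = 0;  G = 16

Partials: r_u = (8*cos(u)*cos(v), 8*sin(v)*cos(u), -8*sin(u)), r_v = (-8*sin(u)*sin(v), 8*sin(u)*cos(v), 0). As functions of (u, v):
  E = r_u · r_u = 64,
  F = r_u · r_v = 0,
  G = r_v · r_v = 64*sin(u)^2.
Evaluating at (u, v) = (5*pi/6, -pi/3): E = 64, F = 0, G = 16.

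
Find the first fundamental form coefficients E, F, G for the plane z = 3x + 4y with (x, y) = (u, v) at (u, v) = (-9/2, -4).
E = 10;  F = 12;  G = 17

Partials: r_u = (1, 0, 3), r_v = (0, 1, 4). As functions of (u, v):
  E = r_u · r_u = 10,
  F = r_u · r_v = 12,
  G = r_v · r_v = 17.
Evaluating at (u, v) = (-9/2, -4): E = 10, F = 12, G = 17.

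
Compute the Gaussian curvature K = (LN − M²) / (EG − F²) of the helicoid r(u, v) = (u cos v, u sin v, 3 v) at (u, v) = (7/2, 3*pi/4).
K = -144/7225

Coefficients of the first fundamental form: E = 1, F = 0, G = u^2 + 9.
Coefficients of the second fundamental form: L = 0, M = -3/sqrt(u^2 + 9), N = 0.
Assemble K = (LN − M²)/(EG − F²) = -9/(u^2 + 9)^2. At (u, v) = (7/2, 3*pi/4): K = -144/7225.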